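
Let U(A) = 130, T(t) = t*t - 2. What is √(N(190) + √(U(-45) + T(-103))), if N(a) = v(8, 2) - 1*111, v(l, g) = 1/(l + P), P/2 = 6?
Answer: √(-11095 + 300*√1193)/10 ≈ 2.7075*I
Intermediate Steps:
P = 12 (P = 2*6 = 12)
T(t) = -2 + t² (T(t) = t² - 2 = -2 + t²)
v(l, g) = 1/(12 + l) (v(l, g) = 1/(l + 12) = 1/(12 + l))
N(a) = -2219/20 (N(a) = 1/(12 + 8) - 1*111 = 1/20 - 111 = -2219/20)
√(N(190) + √(U(-45) + T(-103))) = √(-2219/20 + √(130 + (-2 + (-103)²))) = √(-2219/20 + √(130 + (-2 + 10609))) = √(-2219/20 + √(130 + 10607)) = √(-2219/20 + √10737) = √(-2219/20 + 3*√1193)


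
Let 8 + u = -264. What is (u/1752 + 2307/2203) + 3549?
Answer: 1712670224/482457 ≈ 3549.9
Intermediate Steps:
u = -272 (u = -8 - 264 = -272)
(u/1752 + 2307/2203) + 3549 = (-272/1752 + 2307/2203) + 3549 = (-272*1/1752 + 2307*(1/2203)) + 3549 = (-34/219 + 2307/2203) + 3549 = 430331/482457 + 3549 = 1712670224/482457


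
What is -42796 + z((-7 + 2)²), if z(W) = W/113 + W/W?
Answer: -4835810/113 ≈ -42795.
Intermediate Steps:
z(W) = 1 + W/113 (z(W) = W*(1/113) + 1 = W/113 + 1 = 1 + W/113)
-42796 + z((-7 + 2)²) = -42796 + (1 + (-7 + 2)²/113) = -42796 + (1 + (1/113)*(-5)²) = -42796 + (1 + (1/113)*25) = -42796 + (1 + 25/113) = -42796 + 138/113 = -4835810/113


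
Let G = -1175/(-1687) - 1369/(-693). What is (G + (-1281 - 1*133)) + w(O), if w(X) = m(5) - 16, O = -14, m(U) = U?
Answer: -237547271/167013 ≈ -1422.3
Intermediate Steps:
w(X) = -11 (w(X) = 5 - 16 = -11)
G = 446254/167013 (G = -1175*(-1/1687) - 1369*(-1/693) = 1175/1687 + 1369/693 = 446254/167013 ≈ 2.6720)
(G + (-1281 - 1*133)) + w(O) = (446254/167013 + (-1281 - 1*133)) - 11 = (446254/167013 + (-1281 - 133)) - 11 = (446254/167013 - 1414) - 11 = -235710128/167013 - 11 = -237547271/167013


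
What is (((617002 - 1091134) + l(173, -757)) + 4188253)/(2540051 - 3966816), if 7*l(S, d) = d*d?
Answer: -26571896/9987355 ≈ -2.6606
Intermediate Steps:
l(S, d) = d²/7 (l(S, d) = (d*d)/7 = d²/7)
(((617002 - 1091134) + l(173, -757)) + 4188253)/(2540051 - 3966816) = (((617002 - 1091134) + (⅐)*(-757)²) + 4188253)/(2540051 - 3966816) = ((-474132 + (⅐)*573049) + 4188253)/(-1426765) = ((-474132 + 573049/7) + 4188253)*(-1/1426765) = (-2745875/7 + 4188253)*(-1/1426765) = (26571896/7)*(-1/1426765) = -26571896/9987355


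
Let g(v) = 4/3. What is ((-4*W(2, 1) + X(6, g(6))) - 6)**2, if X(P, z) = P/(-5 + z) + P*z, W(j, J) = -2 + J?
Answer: 2304/121 ≈ 19.041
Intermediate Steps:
g(v) = 4/3 (g(v) = 4*(1/3) = 4/3)
X(P, z) = P*z + P/(-5 + z) (X(P, z) = P/(-5 + z) + P*z = P*z + P/(-5 + z))
((-4*W(2, 1) + X(6, g(6))) - 6)**2 = ((-4*(-2 + 1) + 6*(1 + (4/3)**2 - 5*4/3)/(-5 + 4/3)) - 6)**2 = ((-4*(-1) + 6*(1 + 16/9 - 20/3)/(-11/3)) - 6)**2 = ((4 + 6*(-3/11)*(-35/9)) - 6)**2 = ((4 + 70/11) - 6)**2 = (114/11 - 6)**2 = (48/11)**2 = 2304/121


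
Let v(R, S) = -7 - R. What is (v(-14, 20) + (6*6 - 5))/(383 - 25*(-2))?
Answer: 38/433 ≈ 0.087760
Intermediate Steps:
(v(-14, 20) + (6*6 - 5))/(383 - 25*(-2)) = ((-7 - 1*(-14)) + (6*6 - 5))/(383 - 25*(-2)) = ((-7 + 14) + (36 - 5))/(383 + 50) = (7 + 31)/433 = 38*(1/433) = 38/433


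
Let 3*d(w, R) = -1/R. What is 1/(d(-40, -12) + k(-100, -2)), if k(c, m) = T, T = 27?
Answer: 36/973 ≈ 0.036999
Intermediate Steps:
k(c, m) = 27
d(w, R) = -1/(3*R) (d(w, R) = (-1/R)/3 = -1/(3*R))
1/(d(-40, -12) + k(-100, -2)) = 1/(-⅓/(-12) + 27) = 1/(-⅓*(-1/12) + 27) = 1/(1/36 + 27) = 1/(973/36) = 36/973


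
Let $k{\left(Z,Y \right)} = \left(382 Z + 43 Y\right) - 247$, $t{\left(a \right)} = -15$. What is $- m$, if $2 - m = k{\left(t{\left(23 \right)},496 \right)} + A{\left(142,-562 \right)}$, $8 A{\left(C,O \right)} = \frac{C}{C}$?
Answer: $\frac{122793}{8} \approx 15349.0$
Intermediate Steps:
$A{\left(C,O \right)} = \frac{1}{8}$ ($A{\left(C,O \right)} = \frac{C \frac{1}{C}}{8} = \frac{1}{8} \cdot 1 = \frac{1}{8}$)
$k{\left(Z,Y \right)} = -247 + 43 Y + 382 Z$ ($k{\left(Z,Y \right)} = \left(43 Y + 382 Z\right) - 247 = -247 + 43 Y + 382 Z$)
$m = - \frac{122793}{8}$ ($m = 2 - \left(\left(-247 + 43 \cdot 496 + 382 \left(-15\right)\right) + \frac{1}{8}\right) = 2 - \left(\left(-247 + 21328 - 5730\right) + \frac{1}{8}\right) = 2 - \left(15351 + \frac{1}{8}\right) = 2 - \frac{122809}{8} = - \frac{122793}{8} \approx -15349.0$)
$- m = \left(-1\right) \left(- \frac{122793}{8}\right) = \frac{122793}{8}$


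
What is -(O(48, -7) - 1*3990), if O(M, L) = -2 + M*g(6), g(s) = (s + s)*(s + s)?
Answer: -2920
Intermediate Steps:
g(s) = 4*s**2 (g(s) = (2*s)*(2*s) = 4*s**2)
O(M, L) = -2 + 144*M (O(M, L) = -2 + M*(4*6**2) = -2 + M*(4*36) = -2 + M*144 = -2 + 144*M)
-(O(48, -7) - 1*3990) = -((-2 + 144*48) - 1*3990) = -((-2 + 6912) - 3990) = -(6910 - 3990) = -1*2920 = -2920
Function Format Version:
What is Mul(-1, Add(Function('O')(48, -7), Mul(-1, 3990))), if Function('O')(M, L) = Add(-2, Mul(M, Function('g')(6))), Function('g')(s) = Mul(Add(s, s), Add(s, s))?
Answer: -2920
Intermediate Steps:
Function('g')(s) = Mul(4, Pow(s, 2)) (Function('g')(s) = Mul(Mul(2, s), Mul(2, s)) = Mul(4, Pow(s, 2)))
Function('O')(M, L) = Add(-2, Mul(144, M)) (Function('O')(M, L) = Add(-2, Mul(M, Mul(4, Pow(6, 2)))) = Add(-2, Mul(M, Mul(4, 36))) = Add(-2, Mul(M, 144)) = Add(-2, Mul(144, M)))
Mul(-1, Add(Function('O')(48, -7), Mul(-1, 3990))) = Mul(-1, Add(Add(-2, Mul(144, 48)), Mul(-1, 3990))) = Mul(-1, Add(Add(-2, 6912), -3990)) = Mul(-1, Add(6910, -3990)) = Mul(-1, 2920) = -2920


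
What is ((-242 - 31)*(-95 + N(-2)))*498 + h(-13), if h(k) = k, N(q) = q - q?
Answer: 12915617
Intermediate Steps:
N(q) = 0
((-242 - 31)*(-95 + N(-2)))*498 + h(-13) = ((-242 - 31)*(-95 + 0))*498 - 13 = -273*(-95)*498 - 13 = 25935*498 - 13 = 12915630 - 13 = 12915617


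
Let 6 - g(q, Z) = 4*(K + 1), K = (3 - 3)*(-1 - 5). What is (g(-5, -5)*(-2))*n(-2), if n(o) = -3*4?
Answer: 48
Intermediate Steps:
K = 0 (K = 0*(-6) = 0)
n(o) = -12
g(q, Z) = 2 (g(q, Z) = 6 - 4*(0 + 1) = 6 - 4 = 2)
(g(-5, -5)*(-2))*n(-2) = (2*(-2))*(-12) = -4*(-12) = 48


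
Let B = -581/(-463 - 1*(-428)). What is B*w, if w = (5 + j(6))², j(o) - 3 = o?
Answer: 16268/5 ≈ 3253.6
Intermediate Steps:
j(o) = 3 + o
w = 196 (w = (5 + (3 + 6))² = (5 + 9)² = 14² = 196)
B = 83/5 (B = -581/(-463 + 428) = -581/(-35) = -581*(-1/35) = 83/5 ≈ 16.600)
B*w = (83/5)*196 = 16268/5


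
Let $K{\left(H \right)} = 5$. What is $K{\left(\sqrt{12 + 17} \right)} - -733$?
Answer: $738$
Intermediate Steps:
$K{\left(\sqrt{12 + 17} \right)} - -733 = 5 - -733 = 5 + 733 = 738$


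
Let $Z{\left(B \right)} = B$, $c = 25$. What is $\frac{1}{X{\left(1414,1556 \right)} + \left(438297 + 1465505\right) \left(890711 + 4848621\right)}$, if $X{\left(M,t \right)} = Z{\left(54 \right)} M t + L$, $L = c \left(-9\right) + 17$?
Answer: $\frac{1}{10926670549992} \approx 9.1519 \cdot 10^{-14}$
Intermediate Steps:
$L = -208$ ($L = 25 \left(-9\right) + 17 = -225 + 17 = -208$)
$X{\left(M,t \right)} = -208 + 54 M t$ ($X{\left(M,t \right)} = 54 M t - 208 = -208 + 54 M t$)
$\frac{1}{X{\left(1414,1556 \right)} + \left(438297 + 1465505\right) \left(890711 + 4848621\right)} = \frac{1}{\left(-208 + 54 \cdot 1414 \cdot 1556\right) + \left(438297 + 1465505\right) \left(890711 + 4848621\right)} = \frac{1}{\left(-208 + 118809936\right) + 1903802 \cdot 5739332} = \frac{1}{118809728 + 10926551740264} = \frac{1}{10926670549992}$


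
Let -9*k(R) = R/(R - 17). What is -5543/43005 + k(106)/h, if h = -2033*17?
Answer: -51148103831/396840979935 ≈ -0.12889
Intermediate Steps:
h = -34561
k(R) = -R/(9*(-17 + R)) (k(R) = -R/(9*(R - 17)) = -R/(9*(-17 + R)))
-5543/43005 + k(106)/h = -5543/43005 - 1*106/(-153 + 9*106)/(-34561) = -5543*1/43005 - 1*106/(-153 + 954)*(-1/34561) = -5543/43005 - 1*106/801*(-1/34561) = -5543/43005 - 1*106*1/801*(-1/34561) = -5543/43005 - 106/801*(-1/34561) = -5543/43005 + 106/27683361 = -51148103831/396840979935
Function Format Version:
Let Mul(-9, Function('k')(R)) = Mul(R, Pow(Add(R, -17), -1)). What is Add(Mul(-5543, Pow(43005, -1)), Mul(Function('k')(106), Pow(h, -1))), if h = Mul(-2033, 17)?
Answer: Rational(-51148103831, 396840979935) ≈ -0.12889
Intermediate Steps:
h = -34561
Function('k')(R) = Mul(Rational(-1, 9), R, Pow(Add(-17, R), -1)) (Function('k')(R) = Mul(Rational(-1, 9), Mul(R, Pow(Add(R, -17), -1))) = Mul(Rational(-1, 9), Mul(R, Pow(Add(-17, R), -1))) = Mul(Rational(-1, 9), R, Pow(Add(-17, R), -1)))
Add(Mul(-5543, Pow(43005, -1)), Mul(Function('k')(106), Pow(h, -1))) = Add(Mul(-5543, Pow(43005, -1)), Mul(Mul(-1, 106, Pow(Add(-153, Mul(9, 106)), -1)), Pow(-34561, -1))) = Add(Mul(-5543, Rational(1, 43005)), Mul(Mul(-1, 106, Pow(Add(-153, 954), -1)), Rational(-1, 34561))) = Add(Rational(-5543, 43005), Mul(Mul(-1, 106, Pow(801, -1)), Rational(-1, 34561))) = Add(Rational(-5543, 43005), Mul(Mul(-1, 106, Rational(1, 801)), Rational(-1, 34561))) = Add(Rational(-5543, 43005), Mul(Rational(-106, 801), Rational(-1, 34561))) = Add(Rational(-5543, 43005), Rational(106, 27683361)) = Rational(-51148103831, 396840979935)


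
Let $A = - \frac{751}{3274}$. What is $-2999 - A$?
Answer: $- \frac{9817975}{3274} \approx -2998.8$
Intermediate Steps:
$A = - \frac{751}{3274}$ ($A = \left(-751\right) \frac{1}{3274} = - \frac{751}{3274} \approx -0.22938$)
$-2999 - A = -2999 - - \frac{751}{3274} = -2999 + \frac{751}{3274} = - \frac{9817975}{3274}$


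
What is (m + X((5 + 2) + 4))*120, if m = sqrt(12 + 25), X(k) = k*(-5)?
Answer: -6600 + 120*sqrt(37) ≈ -5870.1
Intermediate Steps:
X(k) = -5*k
m = sqrt(37) ≈ 6.0828
(m + X((5 + 2) + 4))*120 = (sqrt(37) - 5*((5 + 2) + 4))*120 = (sqrt(37) - 5*(7 + 4))*120 = (sqrt(37) - 5*11)*120 = (sqrt(37) - 55)*120 = (-55 + sqrt(37))*120 = -6600 + 120*sqrt(37)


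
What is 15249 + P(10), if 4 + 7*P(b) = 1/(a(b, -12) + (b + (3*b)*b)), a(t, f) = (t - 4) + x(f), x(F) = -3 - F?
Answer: 34690176/2275 ≈ 15248.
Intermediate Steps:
a(t, f) = -7 + t - f (a(t, f) = (t - 4) + (-3 - f) = (-4 + t) + (-3 - f) = -7 + t - f)
P(b) = -4/7 + 1/(7*(5 + 2*b + 3*b²)) (P(b) = -4/7 + 1/(7*((-7 + b - 1*(-12)) + (b + (3*b)*b))) = -4/7 + 1/(7*((-7 + b + 12) + (b + 3*b²))) = -4/7 + 1/(7*((5 + b) + (b + 3*b²))) = -4/7 + 1/(7*(5 + 2*b + 3*b²)))
15249 + P(10) = 15249 + (-19 - 12*10² - 8*10)/(7*(5 + 2*10 + 3*10²)) = 15249 + (-19 - 12*100 - 80)/(7*(5 + 20 + 3*100)) = 15249 + (-19 - 1200 - 80)/(7*(5 + 20 + 300)) = 15249 + (⅐)*(-1299)/325 = 15249 + (⅐)*(1/325)*(-1299) = 15249 - 1299/2275 = 34690176/2275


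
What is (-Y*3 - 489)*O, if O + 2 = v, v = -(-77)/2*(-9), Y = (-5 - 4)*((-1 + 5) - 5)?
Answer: 179826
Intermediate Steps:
Y = 9 (Y = -9*(4 - 5) = -9*(-1) = 9)
v = -693/2 (v = -(-77)/2*(-9) = -7*(-11/2)*(-9) = (77/2)*(-9) = -693/2 ≈ -346.50)
O = -697/2 (O = -2 - 693/2 = -697/2 ≈ -348.50)
(-Y*3 - 489)*O = (-1*9*3 - 489)*(-697/2) = (-9*3 - 489)*(-697/2) = (-27 - 489)*(-697/2) = -516*(-697/2) = 179826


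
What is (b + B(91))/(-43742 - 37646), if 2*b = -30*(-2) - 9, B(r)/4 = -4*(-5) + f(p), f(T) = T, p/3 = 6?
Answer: -355/162776 ≈ -0.0021809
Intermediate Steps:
p = 18 (p = 3*6 = 18)
B(r) = 152 (B(r) = 4*(-4*(-5) + 18) = 4*(20 + 18) = 4*38 = 152)
b = 51/2 (b = (-30*(-2) - 9)/2 = (60 - 9)/2 = (½)*51 = 51/2 ≈ 25.500)
(b + B(91))/(-43742 - 37646) = (51/2 + 152)/(-43742 - 37646) = (355/2)/(-81388) = (355/2)*(-1/81388) = -355/162776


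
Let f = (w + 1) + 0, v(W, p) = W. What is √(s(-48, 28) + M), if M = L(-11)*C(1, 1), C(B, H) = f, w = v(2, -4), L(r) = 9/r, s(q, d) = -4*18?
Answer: 3*I*√1001/11 ≈ 8.6287*I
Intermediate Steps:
s(q, d) = -72
w = 2
f = 3 (f = (2 + 1) + 0 = 3 + 0 = 3)
C(B, H) = 3
M = -27/11 (M = (9/(-11))*3 = (9*(-1/11))*3 = -9/11*3 = -27/11 ≈ -2.4545)
√(s(-48, 28) + M) = √(-72 - 27/11) = √(-819/11) = 3*I*√1001/11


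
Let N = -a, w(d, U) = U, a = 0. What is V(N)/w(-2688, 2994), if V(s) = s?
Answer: 0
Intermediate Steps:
N = 0 (N = -1*0 = 0)
V(N)/w(-2688, 2994) = 0/2994 = 0*(1/2994) = 0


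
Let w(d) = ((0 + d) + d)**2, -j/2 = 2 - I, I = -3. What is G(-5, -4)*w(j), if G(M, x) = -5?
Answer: -2000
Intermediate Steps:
j = -10 (j = -2*(2 - 1*(-3)) = -2*(2 + 3) = -2*5 = -10)
w(d) = 4*d**2 (w(d) = (d + d)**2 = (2*d)**2 = 4*d**2)
G(-5, -4)*w(j) = -20*(-10)**2 = -20*100 = -5*400 = -2000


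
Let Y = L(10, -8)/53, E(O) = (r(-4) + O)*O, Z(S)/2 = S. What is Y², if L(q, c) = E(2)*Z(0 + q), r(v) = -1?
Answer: 1600/2809 ≈ 0.56960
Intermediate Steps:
Z(S) = 2*S
E(O) = O*(-1 + O) (E(O) = (-1 + O)*O = O*(-1 + O))
L(q, c) = 4*q (L(q, c) = (2*(-1 + 2))*(2*(0 + q)) = (2*1)*(2*q) = 2*(2*q) = 4*q)
Y = 40/53 (Y = (4*10)/53 = 40*(1/53) = 40/53 ≈ 0.75472)
Y² = (40/53)² = 1600/2809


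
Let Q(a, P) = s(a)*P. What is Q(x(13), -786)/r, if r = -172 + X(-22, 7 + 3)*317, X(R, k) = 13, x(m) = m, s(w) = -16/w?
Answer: 12576/51337 ≈ 0.24497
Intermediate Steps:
Q(a, P) = -16*P/a (Q(a, P) = (-16/a)*P = -16*P/a)
r = 3949 (r = -172 + 13*317 = -172 + 4121 = 3949)
Q(x(13), -786)/r = -16*(-786)/13/3949 = -16*(-786)*1/13*(1/3949) = (12576/13)*(1/3949) = 12576/51337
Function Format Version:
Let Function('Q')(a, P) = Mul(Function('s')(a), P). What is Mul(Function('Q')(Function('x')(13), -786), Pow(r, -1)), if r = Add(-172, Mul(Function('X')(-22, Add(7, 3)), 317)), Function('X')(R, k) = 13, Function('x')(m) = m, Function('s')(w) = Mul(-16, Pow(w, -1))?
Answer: Rational(12576, 51337) ≈ 0.24497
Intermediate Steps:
Function('Q')(a, P) = Mul(-16, P, Pow(a, -1)) (Function('Q')(a, P) = Mul(Mul(-16, Pow(a, -1)), P) = Mul(-16, P, Pow(a, -1)))
r = 3949 (r = Add(-172, Mul(13, 317)) = Add(-172, 4121) = 3949)
Mul(Function('Q')(Function('x')(13), -786), Pow(r, -1)) = Mul(Mul(-16, -786, Pow(13, -1)), Pow(3949, -1)) = Mul(Mul(-16, -786, Rational(1, 13)), Rational(1, 3949)) = Mul(Rational(12576, 13), Rational(1, 3949)) = Rational(12576, 51337)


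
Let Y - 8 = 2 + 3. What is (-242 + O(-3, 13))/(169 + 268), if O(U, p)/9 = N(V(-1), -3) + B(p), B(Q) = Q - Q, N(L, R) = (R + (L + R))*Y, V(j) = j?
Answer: -1061/437 ≈ -2.4279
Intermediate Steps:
Y = 13 (Y = 8 + (2 + 3) = 8 + 5 = 13)
N(L, R) = 13*L + 26*R (N(L, R) = (R + (L + R))*13 = (L + 2*R)*13 = 13*L + 26*R)
B(Q) = 0
O(U, p) = -819 (O(U, p) = 9*((13*(-1) + 26*(-3)) + 0) = 9*((-13 - 78) + 0) = 9*(-91 + 0) = 9*(-91) = -819)
(-242 + O(-3, 13))/(169 + 268) = (-242 - 819)/(169 + 268) = -1061/437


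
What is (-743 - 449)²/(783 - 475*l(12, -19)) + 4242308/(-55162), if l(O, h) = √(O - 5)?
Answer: -16367255475758/13325567083 - 337455200*√7/483143 ≈ -3076.2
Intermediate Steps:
l(O, h) = √(-5 + O)
(-743 - 449)²/(783 - 475*l(12, -19)) + 4242308/(-55162) = (-743 - 449)²/(783 - 475*√(-5 + 12)) + 4242308/(-55162) = (-1192)²/(783 - 475*√7) + 4242308*(-1/55162) = 1420864/(783 - 475*√7) - 2121154/27581 = -2121154/27581 + 1420864/(783 - 475*√7)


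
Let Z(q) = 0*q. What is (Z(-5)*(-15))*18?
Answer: 0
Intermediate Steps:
Z(q) = 0
(Z(-5)*(-15))*18 = (0*(-15))*18 = 0*18 = 0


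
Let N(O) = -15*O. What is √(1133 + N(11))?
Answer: 22*√2 ≈ 31.113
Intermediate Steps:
√(1133 + N(11)) = √(1133 - 15*11) = √(1133 - 165) = √968 = 22*√2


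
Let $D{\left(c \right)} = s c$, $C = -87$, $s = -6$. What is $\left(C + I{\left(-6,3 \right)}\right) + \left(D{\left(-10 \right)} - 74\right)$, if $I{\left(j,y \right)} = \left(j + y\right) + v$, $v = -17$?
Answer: $-121$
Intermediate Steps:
$D{\left(c \right)} = - 6 c$
$I{\left(j,y \right)} = -17 + j + y$ ($I{\left(j,y \right)} = \left(j + y\right) - 17 = -17 + j + y$)
$\left(C + I{\left(-6,3 \right)}\right) + \left(D{\left(-10 \right)} - 74\right) = \left(-87 - 20\right) - 14 = \left(-87 - 20\right) + \left(60 - 74\right) = -107 - 14 = -121$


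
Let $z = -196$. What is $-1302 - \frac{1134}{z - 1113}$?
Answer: $- \frac{243312}{187} \approx -1301.1$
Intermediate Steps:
$-1302 - \frac{1134}{z - 1113} = -1302 - \frac{1134}{-196 - 1113} = -1302 - \frac{1134}{-1309} = -1302 - - \frac{162}{187} = -1302 + \frac{162}{187} = - \frac{243312}{187}$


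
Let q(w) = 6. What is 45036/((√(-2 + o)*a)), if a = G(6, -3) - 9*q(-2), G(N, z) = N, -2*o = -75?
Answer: -3753*√142/284 ≈ -157.47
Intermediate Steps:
o = 75/2 (o = -½*(-75) = 75/2 ≈ 37.500)
a = -48 (a = 6 - 9*6 = 6 - 54 = -48)
45036/((√(-2 + o)*a)) = 45036/((√(-2 + 75/2)*(-48))) = 45036/((√(71/2)*(-48))) = 45036/(((√142/2)*(-48))) = 45036/((-24*√142)) = 45036*(-√142/3408) = -3753*√142/284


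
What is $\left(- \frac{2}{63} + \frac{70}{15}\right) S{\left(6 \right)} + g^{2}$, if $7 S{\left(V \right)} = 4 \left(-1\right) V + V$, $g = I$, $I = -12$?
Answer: $\frac{6472}{49} \approx 132.08$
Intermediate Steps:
$g = -12$
$S{\left(V \right)} = - \frac{3 V}{7}$ ($S{\left(V \right)} = \frac{4 \left(-1\right) V + V}{7} = \frac{- 4 V + V}{7} = \frac{\left(-3\right) V}{7} = - \frac{3 V}{7}$)
$\left(- \frac{2}{63} + \frac{70}{15}\right) S{\left(6 \right)} + g^{2} = \left(- \frac{2}{63} + \frac{70}{15}\right) \left(\left(- \frac{3}{7}\right) 6\right) + \left(-12\right)^{2} = \left(\left(-2\right) \frac{1}{63} + 70 \cdot \frac{1}{15}\right) \left(- \frac{18}{7}\right) + 144 = \left(- \frac{2}{63} + \frac{14}{3}\right) \left(- \frac{18}{7}\right) + 144 = \frac{292}{63} \left(- \frac{18}{7}\right) + 144 = - \frac{584}{49} + 144 = \frac{6472}{49}$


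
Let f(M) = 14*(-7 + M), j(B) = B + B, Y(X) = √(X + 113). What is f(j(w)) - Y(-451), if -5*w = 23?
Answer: -1134/5 - 13*I*√2 ≈ -226.8 - 18.385*I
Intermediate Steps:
w = -23/5 (w = -⅕*23 = -23/5 ≈ -4.6000)
Y(X) = √(113 + X)
j(B) = 2*B
f(M) = -98 + 14*M
f(j(w)) - Y(-451) = (-98 + 14*(2*(-23/5))) - √(113 - 451) = (-98 + 14*(-46/5)) - √(-338) = (-98 - 644/5) - 13*I*√2 = -1134/5 - 13*I*√2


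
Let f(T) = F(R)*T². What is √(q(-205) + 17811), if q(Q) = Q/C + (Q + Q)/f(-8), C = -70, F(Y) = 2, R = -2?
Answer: √55854435/56 ≈ 133.46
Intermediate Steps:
f(T) = 2*T²
q(Q) = 3*Q/2240 (q(Q) = Q/(-70) + (Q + Q)/((2*(-8)²)) = Q*(-1/70) + (2*Q)/((2*64)) = -Q/70 + (2*Q)/128 = -Q/70 + (2*Q)*(1/128) = -Q/70 + Q/64 = 3*Q/2240)
√(q(-205) + 17811) = √((3/2240)*(-205) + 17811) = √(-123/448 + 17811) = √(7979205/448) = √55854435/56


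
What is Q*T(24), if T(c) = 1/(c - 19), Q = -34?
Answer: -34/5 ≈ -6.8000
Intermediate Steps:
T(c) = 1/(-19 + c)
Q*T(24) = -34/(-19 + 24) = -34/5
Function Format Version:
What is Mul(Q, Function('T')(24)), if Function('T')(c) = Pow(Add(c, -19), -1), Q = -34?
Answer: Rational(-34, 5) ≈ -6.8000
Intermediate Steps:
Function('T')(c) = Pow(Add(-19, c), -1)
Mul(Q, Function('T')(24)) = Mul(-34, Pow(Add(-19, 24), -1)) = Mul(-34, Pow(5, -1)) = Mul(-34, Rational(1, 5)) = Rational(-34, 5)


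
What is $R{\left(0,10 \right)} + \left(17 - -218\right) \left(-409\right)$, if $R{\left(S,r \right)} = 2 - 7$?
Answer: $-96120$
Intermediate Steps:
$R{\left(S,r \right)} = -5$ ($R{\left(S,r \right)} = 2 - 7 = -5$)
$R{\left(0,10 \right)} + \left(17 - -218\right) \left(-409\right) = -5 + \left(17 - -218\right) \left(-409\right) = -5 + \left(17 + 218\right) \left(-409\right) = -5 + 235 \left(-409\right) = -5 - 96115 = -96120$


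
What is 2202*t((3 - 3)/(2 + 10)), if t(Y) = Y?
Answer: 0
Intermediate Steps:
2202*t((3 - 3)/(2 + 10)) = 2202*((3 - 3)/(2 + 10)) = 2202*(0/12) = 2202*(0*(1/12)) = 2202*0 = 0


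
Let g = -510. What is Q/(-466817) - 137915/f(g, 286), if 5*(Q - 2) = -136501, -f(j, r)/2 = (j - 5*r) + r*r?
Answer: 343704583367/372781383520 ≈ 0.92200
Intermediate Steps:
f(j, r) = -2*j - 2*r**2 + 10*r (f(j, r) = -2*((j - 5*r) + r*r) = -2*((j - 5*r) + r**2) = -2*(j + r**2 - 5*r) = -2*j - 2*r**2 + 10*r)
Q = -136491/5 (Q = 2 + (1/5)*(-136501) = 2 - 136501/5 = -136491/5 ≈ -27298.)
Q/(-466817) - 137915/f(g, 286) = -136491/5/(-466817) - 137915/(-2*(-510) - 2*286**2 + 10*286) = -136491/5*(-1/466817) - 137915/(1020 - 2*81796 + 2860) = 136491/2334085 - 137915/(1020 - 163592 + 2860) = 136491/2334085 - 137915/(-159712) = 136491/2334085 - 137915*(-1/159712) = 136491/2334085 + 137915/159712 = 343704583367/372781383520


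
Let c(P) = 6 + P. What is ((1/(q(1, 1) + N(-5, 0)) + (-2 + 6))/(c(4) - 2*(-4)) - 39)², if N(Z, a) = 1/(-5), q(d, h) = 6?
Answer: 409536169/272484 ≈ 1503.0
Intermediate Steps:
N(Z, a) = -⅕
((1/(q(1, 1) + N(-5, 0)) + (-2 + 6))/(c(4) - 2*(-4)) - 39)² = ((1/(6 - ⅕) + (-2 + 6))/((6 + 4) - 2*(-4)) - 39)² = ((1/(29/5) + 4)/(10 + 8) - 39)² = ((5/29 + 4)/18 - 39)² = ((121/29)*(1/18) - 39)² = (121/522 - 39)² = (-20237/522)² = 409536169/272484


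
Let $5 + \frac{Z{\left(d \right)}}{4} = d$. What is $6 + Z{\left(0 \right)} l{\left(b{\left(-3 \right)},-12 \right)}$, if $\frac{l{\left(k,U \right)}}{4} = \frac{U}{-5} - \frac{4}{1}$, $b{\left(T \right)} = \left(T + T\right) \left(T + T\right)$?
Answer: $134$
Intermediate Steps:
$Z{\left(d \right)} = -20 + 4 d$
$b{\left(T \right)} = 4 T^{2}$ ($b{\left(T \right)} = 2 T 2 T = 4 T^{2}$)
$l{\left(k,U \right)} = -16 - \frac{4 U}{5}$ ($l{\left(k,U \right)} = 4 \left(\frac{U}{-5} - \frac{4}{1}\right) = 4 \left(U \left(- \frac{1}{5}\right) - 4\right) = 4 \left(- \frac{U}{5} - 4\right) = 4 \left(-4 - \frac{U}{5}\right) = -16 - \frac{4 U}{5}$)
$6 + Z{\left(0 \right)} l{\left(b{\left(-3 \right)},-12 \right)} = 6 + \left(-20 + 4 \cdot 0\right) \left(-16 - - \frac{48}{5}\right) = 6 + \left(-20 + 0\right) \left(-16 + \frac{48}{5}\right) = 6 - -128 = 6 + 128 = 134$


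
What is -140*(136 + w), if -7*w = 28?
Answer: -18480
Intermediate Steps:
w = -4 (w = -1/7*28 = -4)
-140*(136 + w) = -140*(136 - 4) = -140*132 = -18480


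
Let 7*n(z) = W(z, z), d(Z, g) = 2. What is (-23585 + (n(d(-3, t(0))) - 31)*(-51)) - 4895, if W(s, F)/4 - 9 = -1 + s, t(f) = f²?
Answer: -190333/7 ≈ -27190.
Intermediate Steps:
W(s, F) = 32 + 4*s (W(s, F) = 36 + 4*(-1 + s) = 36 + (-4 + 4*s) = 32 + 4*s)
n(z) = 32/7 + 4*z/7 (n(z) = (32 + 4*z)/7 = 32/7 + 4*z/7)
(-23585 + (n(d(-3, t(0))) - 31)*(-51)) - 4895 = (-23585 + ((32/7 + (4/7)*2) - 31)*(-51)) - 4895 = (-23585 + ((32/7 + 8/7) - 31)*(-51)) - 4895 = (-23585 + (40/7 - 31)*(-51)) - 4895 = (-23585 - 177/7*(-51)) - 4895 = (-23585 + 9027/7) - 4895 = -156068/7 - 4895 = -190333/7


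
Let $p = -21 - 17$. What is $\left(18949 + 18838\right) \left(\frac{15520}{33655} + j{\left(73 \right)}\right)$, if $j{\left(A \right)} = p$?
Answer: $- \frac{9547792438}{6731} \approx -1.4185 \cdot 10^{6}$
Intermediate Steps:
$p = -38$
$j{\left(A \right)} = -38$
$\left(18949 + 18838\right) \left(\frac{15520}{33655} + j{\left(73 \right)}\right) = \left(18949 + 18838\right) \left(\frac{15520}{33655} - 38\right) = 37787 \left(15520 \cdot \frac{1}{33655} - 38\right) = 37787 \left(\frac{3104}{6731} - 38\right) = 37787 \left(- \frac{252674}{6731}\right) = - \frac{9547792438}{6731}$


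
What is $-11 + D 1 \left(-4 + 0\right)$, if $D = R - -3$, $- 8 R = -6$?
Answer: $-26$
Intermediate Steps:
$R = \frac{3}{4}$ ($R = \left(- \frac{1}{8}\right) \left(-6\right) = \frac{3}{4} \approx 0.75$)
$D = \frac{15}{4}$ ($D = \frac{3}{4} - -3 = \frac{3}{4} + 3 = \frac{15}{4} \approx 3.75$)
$-11 + D 1 \left(-4 + 0\right) = -11 + \frac{15 \cdot 1 \left(-4 + 0\right)}{4} = -11 + \frac{15 \cdot 1 \left(-4\right)}{4} = -11 + \frac{15}{4} \left(-4\right) = -11 - 15 = -26$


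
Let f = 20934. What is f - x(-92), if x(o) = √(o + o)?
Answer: 20934 - 2*I*√46 ≈ 20934.0 - 13.565*I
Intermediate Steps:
x(o) = √2*√o (x(o) = √(2*o) = √2*√o)
f - x(-92) = 20934 - √2*√(-92) = 20934 - √2*2*I*√23 = 20934 - 2*I*√46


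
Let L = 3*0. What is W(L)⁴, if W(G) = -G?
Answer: 0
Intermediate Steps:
L = 0
W(L)⁴ = (-1*0)⁴ = 0⁴ = 0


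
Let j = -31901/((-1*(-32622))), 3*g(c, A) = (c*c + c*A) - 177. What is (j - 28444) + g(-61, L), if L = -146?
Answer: -792550769/32622 ≈ -24295.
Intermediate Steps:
g(c, A) = -59 + c²/3 + A*c/3 (g(c, A) = ((c*c + c*A) - 177)/3 = ((c² + A*c) - 177)/3 = (-177 + c² + A*c)/3 = -59 + c²/3 + A*c/3)
j = -31901/32622 ≈ -0.97790
(j - 28444) + g(-61, L) = (-31901/32622 - 28444) + (-59 + (⅓)*(-61)² + (⅓)*(-146)*(-61)) = -927932069/32622 + (-59 + (⅓)*3721 + 8906/3) = -927932069/32622 + (-59 + 3721/3 + 8906/3) = -927932069/32622 + 4150 = -792550769/32622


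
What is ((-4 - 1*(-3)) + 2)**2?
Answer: 1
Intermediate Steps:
((-4 - 1*(-3)) + 2)**2 = ((-4 + 3) + 2)**2 = (-1 + 2)**2 = 1**2 = 1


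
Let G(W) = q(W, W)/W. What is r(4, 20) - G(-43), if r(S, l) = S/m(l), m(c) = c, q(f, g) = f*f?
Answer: 216/5 ≈ 43.200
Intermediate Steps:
q(f, g) = f²
r(S, l) = S/l
G(W) = W (G(W) = W²/W = W)
r(4, 20) - G(-43) = 4/20 - 1*(-43) = 4*(1/20) + 43 = ⅕ + 43 = 216/5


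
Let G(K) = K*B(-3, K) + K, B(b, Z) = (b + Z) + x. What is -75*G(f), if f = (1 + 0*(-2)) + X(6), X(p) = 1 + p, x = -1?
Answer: -3000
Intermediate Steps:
B(b, Z) = -1 + Z + b (B(b, Z) = (b + Z) - 1 = (Z + b) - 1 = -1 + Z + b)
f = 8 (f = (1 + 0*(-2)) + (1 + 6) = (1 + 0) + 7 = 1 + 7 = 8)
G(K) = K + K*(-4 + K) (G(K) = K*(-1 + K - 3) + K = K*(-4 + K) + K = K + K*(-4 + K))
-75*G(f) = -600*(-3 + 8) = -600*5 = -75*40 = -3000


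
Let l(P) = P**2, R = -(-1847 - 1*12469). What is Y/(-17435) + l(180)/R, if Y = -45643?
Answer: 101526599/20799955 ≈ 4.8811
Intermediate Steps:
R = 14316 (R = -(-1847 - 12469) = -1*(-14316) = 14316)
Y/(-17435) + l(180)/R = -45643/(-17435) + 180**2/14316 = -45643*(-1/17435) + 32400*(1/14316) = 45643/17435 + 2700/1193 = 101526599/20799955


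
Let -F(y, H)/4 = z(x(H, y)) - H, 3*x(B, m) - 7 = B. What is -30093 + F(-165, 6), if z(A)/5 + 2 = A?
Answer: -90347/3 ≈ -30116.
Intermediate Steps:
x(B, m) = 7/3 + B/3
z(A) = -10 + 5*A
F(y, H) = -20/3 - 8*H/3 (F(y, H) = -4*((-10 + 5*(7/3 + H/3)) - H) = -4*((-10 + (35/3 + 5*H/3)) - H) = -4*((5/3 + 5*H/3) - H) = -4*(5/3 + 2*H/3) = -20/3 - 8*H/3)
-30093 + F(-165, 6) = -30093 + (-20/3 - 8/3*6) = -30093 + (-20/3 - 16) = -30093 - 68/3 = -90347/3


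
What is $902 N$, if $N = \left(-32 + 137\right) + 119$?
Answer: $202048$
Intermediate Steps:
$N = 224$ ($N = 105 + 119 = 224$)
$902 N = 902 \cdot 224 = 202048$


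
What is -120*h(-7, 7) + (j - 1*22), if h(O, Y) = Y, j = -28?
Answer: -890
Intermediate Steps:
-120*h(-7, 7) + (j - 1*22) = -120*7 + (-28 - 1*22) = -840 + (-28 - 22) = -840 - 50 = -890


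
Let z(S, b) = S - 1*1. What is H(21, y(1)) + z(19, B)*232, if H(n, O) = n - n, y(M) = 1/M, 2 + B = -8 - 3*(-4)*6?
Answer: 4176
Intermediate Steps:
B = 62 (B = -2 + (-8 - 3*(-4)*6) = -2 + (-8 - (-12)*6) = -2 + (-8 - 1*(-72)) = -2 + (-8 + 72) = -2 + 64 = 62)
H(n, O) = 0
z(S, b) = -1 + S (z(S, b) = S - 1 = -1 + S)
H(21, y(1)) + z(19, B)*232 = 0 + (-1 + 19)*232 = 0 + 18*232 = 0 + 4176 = 4176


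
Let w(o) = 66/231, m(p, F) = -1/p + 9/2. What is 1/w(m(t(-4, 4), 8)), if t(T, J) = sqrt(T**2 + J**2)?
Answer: 7/2 ≈ 3.5000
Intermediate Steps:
t(T, J) = sqrt(J**2 + T**2)
m(p, F) = 9/2 - 1/p (m(p, F) = -1/p + 9*(1/2) = -1/p + 9/2 = 9/2 - 1/p)
w(o) = 2/7 (w(o) = 66*(1/231) = 2/7)
1/w(m(t(-4, 4), 8)) = 1/(2/7) = 7/2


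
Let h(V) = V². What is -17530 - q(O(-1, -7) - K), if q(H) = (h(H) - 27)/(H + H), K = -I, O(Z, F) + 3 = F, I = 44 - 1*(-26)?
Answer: -702391/40 ≈ -17560.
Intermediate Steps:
I = 70 (I = 44 + 26 = 70)
O(Z, F) = -3 + F
K = -70 (K = -1*70 = -70)
q(H) = (-27 + H²)/(2*H) (q(H) = (H² - 27)/(H + H) = (-27 + H²)/((2*H)) = (-27 + H²)*(1/(2*H)) = (-27 + H²)/(2*H))
-17530 - q(O(-1, -7) - K) = -17530 - (-27 + ((-3 - 7) - 1*(-70))²)/(2*((-3 - 7) - 1*(-70))) = -17530 - (-27 + (-10 + 70)²)/(2*(-10 + 70)) = -17530 - (-27 + 60²)/(2*60) = -17530 - (-27 + 3600)/(2*60) = -17530 - 3573/(2*60) = -17530 - 1*1191/40 = -17530 - 1191/40 = -702391/40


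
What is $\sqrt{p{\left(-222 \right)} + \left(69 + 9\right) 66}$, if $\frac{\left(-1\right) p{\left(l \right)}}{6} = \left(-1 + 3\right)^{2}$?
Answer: $2 \sqrt{1281} \approx 71.582$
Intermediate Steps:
$p{\left(l \right)} = -24$ ($p{\left(l \right)} = - 6 \left(-1 + 3\right)^{2} = - 6 \cdot 2^{2} = \left(-6\right) 4 = -24$)
$\sqrt{p{\left(-222 \right)} + \left(69 + 9\right) 66} = \sqrt{-24 + \left(69 + 9\right) 66} = \sqrt{-24 + 78 \cdot 66} = \sqrt{-24 + 5148} = \sqrt{5124} = 2 \sqrt{1281}$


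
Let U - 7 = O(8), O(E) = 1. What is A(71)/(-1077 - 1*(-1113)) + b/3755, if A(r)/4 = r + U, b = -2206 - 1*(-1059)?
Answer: 286322/33795 ≈ 8.4723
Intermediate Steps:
b = -1147 (b = -2206 + 1059 = -1147)
U = 8 (U = 7 + 1 = 8)
A(r) = 32 + 4*r (A(r) = 4*(r + 8) = 4*(8 + r) = 32 + 4*r)
A(71)/(-1077 - 1*(-1113)) + b/3755 = (32 + 4*71)/(-1077 - 1*(-1113)) - 1147/3755 = (32 + 284)/(-1077 + 1113) - 1147*1/3755 = 316/36 - 1147/3755 = 316*(1/36) - 1147/3755 = 79/9 - 1147/3755 = 286322/33795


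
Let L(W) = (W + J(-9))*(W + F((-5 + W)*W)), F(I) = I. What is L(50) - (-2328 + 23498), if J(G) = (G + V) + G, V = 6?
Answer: 66230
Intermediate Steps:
J(G) = 6 + 2*G (J(G) = (G + 6) + G = (6 + G) + G = 6 + 2*G)
L(W) = (-12 + W)*(W + W*(-5 + W)) (L(W) = (W + (6 + 2*(-9)))*(W + (-5 + W)*W) = (W + (6 - 18))*(W + W*(-5 + W)) = (W - 12)*(W + W*(-5 + W)) = (-12 + W)*(W + W*(-5 + W)))
L(50) - (-2328 + 23498) = 50*(48 + 50**2 - 16*50) - (-2328 + 23498) = 50*(48 + 2500 - 800) - 1*21170 = 50*1748 - 21170 = 87400 - 21170 = 66230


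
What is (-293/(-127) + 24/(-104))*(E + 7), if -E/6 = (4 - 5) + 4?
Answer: -37708/1651 ≈ -22.839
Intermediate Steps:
E = -18 (E = -6*((4 - 5) + 4) = -6*(-1 + 4) = -6*3 = -18)
(-293/(-127) + 24/(-104))*(E + 7) = (-293/(-127) + 24/(-104))*(-18 + 7) = (-293*(-1/127) + 24*(-1/104))*(-11) = (293/127 - 3/13)*(-11) = (3428/1651)*(-11) = -37708/1651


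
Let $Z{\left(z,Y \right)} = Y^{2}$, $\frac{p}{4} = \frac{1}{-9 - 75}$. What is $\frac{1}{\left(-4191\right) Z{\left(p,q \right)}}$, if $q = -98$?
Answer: $- \frac{1}{40250364} \approx -2.4844 \cdot 10^{-8}$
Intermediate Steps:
$p = - \frac{1}{21}$ ($p = \frac{4}{-9 - 75} = \frac{4}{-84} = 4 \left(- \frac{1}{84}\right) = - \frac{1}{21} \approx -0.047619$)
$\frac{1}{\left(-4191\right) Z{\left(p,q \right)}} = \frac{1}{\left(-4191\right) \left(-98\right)^{2}} = - \frac{1}{4191 \cdot 9604} = \left(- \frac{1}{4191}\right) \frac{1}{9604} = - \frac{1}{40250364}$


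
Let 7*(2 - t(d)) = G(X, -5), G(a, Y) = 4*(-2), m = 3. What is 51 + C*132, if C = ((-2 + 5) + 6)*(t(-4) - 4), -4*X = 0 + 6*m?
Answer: -6771/7 ≈ -967.29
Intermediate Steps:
X = -9/2 (X = -(0 + 6*3)/4 = -(0 + 18)/4 = -¼*18 = -9/2 ≈ -4.5000)
G(a, Y) = -8
t(d) = 22/7 (t(d) = 2 - ⅐*(-8) = 2 + 8/7 = 22/7)
C = -54/7 (C = ((-2 + 5) + 6)*(22/7 - 4) = (3 + 6)*(-6/7) = 9*(-6/7) = -54/7 ≈ -7.7143)
51 + C*132 = 51 - 54/7*132 = 51 - 7128/7 = -6771/7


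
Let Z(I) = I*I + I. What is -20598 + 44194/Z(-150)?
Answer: -230160553/11175 ≈ -20596.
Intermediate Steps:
Z(I) = I + I² (Z(I) = I² + I = I + I²)
-20598 + 44194/Z(-150) = -20598 + 44194/((-150*(1 - 150))) = -20598 + 44194/((-150*(-149))) = -20598 + 44194/22350 = -20598 + 44194*(1/22350) = -20598 + 22097/11175 = -230160553/11175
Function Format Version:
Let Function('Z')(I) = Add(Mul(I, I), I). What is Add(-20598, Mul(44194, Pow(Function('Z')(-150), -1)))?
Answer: Rational(-230160553, 11175) ≈ -20596.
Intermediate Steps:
Function('Z')(I) = Add(I, Pow(I, 2)) (Function('Z')(I) = Add(Pow(I, 2), I) = Add(I, Pow(I, 2)))
Add(-20598, Mul(44194, Pow(Function('Z')(-150), -1))) = Add(-20598, Mul(44194, Pow(Mul(-150, Add(1, -150)), -1))) = Add(-20598, Mul(44194, Pow(Mul(-150, -149), -1))) = Add(-20598, Mul(44194, Pow(22350, -1))) = Add(-20598, Mul(44194, Rational(1, 22350))) = Add(-20598, Rational(22097, 11175)) = Rational(-230160553, 11175)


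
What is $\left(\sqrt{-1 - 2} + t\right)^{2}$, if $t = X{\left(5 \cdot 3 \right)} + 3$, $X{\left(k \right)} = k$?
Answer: $\left(18 + i \sqrt{3}\right)^{2} \approx 321.0 + 62.354 i$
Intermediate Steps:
$t = 18$ ($t = 5 \cdot 3 + 3 = 15 + 3 = 18$)
$\left(\sqrt{-1 - 2} + t\right)^{2} = \left(\sqrt{-1 - 2} + 18\right)^{2} = \left(\sqrt{-3} + 18\right)^{2} = \left(i \sqrt{3} + 18\right)^{2} = \left(18 + i \sqrt{3}\right)^{2}$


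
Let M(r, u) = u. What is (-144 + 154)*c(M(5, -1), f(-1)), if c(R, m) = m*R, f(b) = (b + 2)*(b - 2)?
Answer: 30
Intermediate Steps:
f(b) = (-2 + b)*(2 + b) (f(b) = (2 + b)*(-2 + b) = (-2 + b)*(2 + b))
c(R, m) = R*m
(-144 + 154)*c(M(5, -1), f(-1)) = (-144 + 154)*(-(-4 + (-1)²)) = 10*(-(-4 + 1)) = 10*(-1*(-3)) = 10*3 = 30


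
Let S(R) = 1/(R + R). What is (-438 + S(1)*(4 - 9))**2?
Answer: 776161/4 ≈ 1.9404e+5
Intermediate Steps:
S(R) = 1/(2*R)
(-438 + S(1)*(4 - 9))**2 = (-438 + ((1/2)/1)*(4 - 9))**2 = (-438 + ((1/2)*1)*(-5))**2 = (-438 + (1/2)*(-5))**2 = (-438 - 5/2)**2 = (-881/2)**2 = 776161/4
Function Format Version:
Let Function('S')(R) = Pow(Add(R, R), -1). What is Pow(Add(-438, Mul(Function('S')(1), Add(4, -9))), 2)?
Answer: Rational(776161, 4) ≈ 1.9404e+5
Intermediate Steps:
Function('S')(R) = Mul(Rational(1, 2), Pow(R, -1)) (Function('S')(R) = Pow(Mul(2, R), -1) = Mul(Rational(1, 2), Pow(R, -1)))
Pow(Add(-438, Mul(Function('S')(1), Add(4, -9))), 2) = Pow(Add(-438, Mul(Mul(Rational(1, 2), Pow(1, -1)), Add(4, -9))), 2) = Pow(Add(-438, Mul(Mul(Rational(1, 2), 1), -5)), 2) = Pow(Add(-438, Mul(Rational(1, 2), -5)), 2) = Pow(Add(-438, Rational(-5, 2)), 2) = Pow(Rational(-881, 2), 2) = Rational(776161, 4)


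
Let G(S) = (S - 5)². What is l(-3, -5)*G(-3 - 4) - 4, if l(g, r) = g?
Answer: -436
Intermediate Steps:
G(S) = (-5 + S)²
l(-3, -5)*G(-3 - 4) - 4 = -3*(-5 + (-3 - 4))² - 4 = -3*(-5 - 7)² - 4 = -3*(-12)² - 4 = -3*144 - 4 = -432 - 4 = -436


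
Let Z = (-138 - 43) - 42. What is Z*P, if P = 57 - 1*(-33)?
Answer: -20070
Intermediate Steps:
P = 90 (P = 57 + 33 = 90)
Z = -223 (Z = -181 - 42 = -223)
Z*P = -223*90 = -20070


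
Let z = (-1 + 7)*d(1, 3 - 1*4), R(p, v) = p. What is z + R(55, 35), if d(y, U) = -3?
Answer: 37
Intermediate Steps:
z = -18 (z = (-1 + 7)*(-3) = 6*(-3) = -18)
z + R(55, 35) = -18 + 55 = 37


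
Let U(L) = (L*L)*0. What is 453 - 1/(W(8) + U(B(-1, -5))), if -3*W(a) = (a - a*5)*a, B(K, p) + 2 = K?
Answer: 115965/256 ≈ 452.99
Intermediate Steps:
B(K, p) = -2 + K
W(a) = 4*a**2/3 (W(a) = -(a - a*5)*a/3 = -(a - 5*a)*a/3 = -(-4*a)*a/3 = -(-4)*a**2/3 = 4*a**2/3)
U(L) = 0 (U(L) = L**2*0 = 0)
453 - 1/(W(8) + U(B(-1, -5))) = 453 - 1/((4/3)*8**2 + 0) = 453 - 1/((4/3)*64 + 0) = 453 - 1/(256/3 + 0) = 453 - 1/256/3 = 453 - 1*3/256 = 453 - 3/256 = 115965/256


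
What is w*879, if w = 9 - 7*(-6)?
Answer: 44829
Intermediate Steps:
w = 51 (w = 9 + 42 = 51)
w*879 = 51*879 = 44829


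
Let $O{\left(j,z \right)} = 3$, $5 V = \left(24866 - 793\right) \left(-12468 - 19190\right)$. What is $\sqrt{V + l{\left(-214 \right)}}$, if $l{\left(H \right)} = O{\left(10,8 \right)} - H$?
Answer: $\frac{7 i \sqrt{77765505}}{5} \approx 12346.0 i$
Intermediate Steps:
$V = - \frac{762103034}{5}$ ($V = \frac{\left(24866 - 793\right) \left(-12468 - 19190\right)}{5} = \frac{24073 \left(-31658\right)}{5} = \frac{1}{5} \left(-762103034\right) = - \frac{762103034}{5} \approx -1.5242 \cdot 10^{8}$)
$l{\left(H \right)} = 3 - H$
$\sqrt{V + l{\left(-214 \right)}} = \sqrt{- \frac{762103034}{5} + \left(3 - -214\right)} = \sqrt{- \frac{762103034}{5} + \left(3 + 214\right)} = \sqrt{- \frac{762103034}{5} + 217} = \sqrt{- \frac{762101949}{5}} = \frac{7 i \sqrt{77765505}}{5}$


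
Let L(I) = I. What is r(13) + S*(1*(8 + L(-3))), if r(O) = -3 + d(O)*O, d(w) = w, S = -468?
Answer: -2174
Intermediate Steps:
r(O) = -3 + O**2 (r(O) = -3 + O*O = -3 + O**2)
r(13) + S*(1*(8 + L(-3))) = (-3 + 13**2) - 468*(8 - 3) = (-3 + 169) - 468*5 = 166 - 468*5 = 166 - 2340 = -2174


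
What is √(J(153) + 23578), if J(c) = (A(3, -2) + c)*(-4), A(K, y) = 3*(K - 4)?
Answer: √22978 ≈ 151.58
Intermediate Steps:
A(K, y) = -12 + 3*K (A(K, y) = 3*(-4 + K) = -12 + 3*K)
J(c) = 12 - 4*c (J(c) = ((-12 + 3*3) + c)*(-4) = ((-12 + 9) + c)*(-4) = (-3 + c)*(-4) = 12 - 4*c)
√(J(153) + 23578) = √((12 - 4*153) + 23578) = √((12 - 612) + 23578) = √(-600 + 23578) = √22978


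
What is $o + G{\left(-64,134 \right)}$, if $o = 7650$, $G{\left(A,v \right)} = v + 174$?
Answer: $7958$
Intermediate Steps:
$G{\left(A,v \right)} = 174 + v$
$o + G{\left(-64,134 \right)} = 7650 + \left(174 + 134\right) = 7650 + 308 = 7958$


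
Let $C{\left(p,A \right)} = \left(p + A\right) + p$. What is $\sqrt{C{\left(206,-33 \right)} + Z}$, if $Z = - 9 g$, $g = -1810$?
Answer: $\sqrt{16669} \approx 129.11$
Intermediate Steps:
$C{\left(p,A \right)} = A + 2 p$ ($C{\left(p,A \right)} = \left(A + p\right) + p = A + 2 p$)
$Z = 16290$ ($Z = \left(-9\right) \left(-1810\right) = 16290$)
$\sqrt{C{\left(206,-33 \right)} + Z} = \sqrt{\left(-33 + 2 \cdot 206\right) + 16290} = \sqrt{\left(-33 + 412\right) + 16290} = \sqrt{379 + 16290} = \sqrt{16669}$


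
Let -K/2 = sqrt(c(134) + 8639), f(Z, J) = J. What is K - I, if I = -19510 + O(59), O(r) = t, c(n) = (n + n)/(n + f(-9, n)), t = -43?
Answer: 19553 - 48*sqrt(15) ≈ 19367.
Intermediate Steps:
c(n) = 1 (c(n) = (n + n)/(n + n) = (2*n)/((2*n)) = (2*n)*(1/(2*n)) = 1)
O(r) = -43
I = -19553 (I = -19510 - 43 = -19553)
K = -48*sqrt(15) (K = -2*sqrt(1 + 8639) = -48*sqrt(15) ≈ -185.90)
K - I = -48*sqrt(15) - 1*(-19553) = -48*sqrt(15) + 19553 = 19553 - 48*sqrt(15)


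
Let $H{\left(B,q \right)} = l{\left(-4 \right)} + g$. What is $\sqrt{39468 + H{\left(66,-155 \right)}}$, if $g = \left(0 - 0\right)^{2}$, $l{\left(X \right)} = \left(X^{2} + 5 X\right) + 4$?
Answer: $2 \sqrt{9867} \approx 198.67$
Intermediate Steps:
$l{\left(X \right)} = 4 + X^{2} + 5 X$
$g = 0$ ($g = \left(0 + \left(-4 + 4\right)\right)^{2} = \left(0 + 0\right)^{2} = 0^{2} = 0$)
$H{\left(B,q \right)} = 0$ ($H{\left(B,q \right)} = \left(4 + \left(-4\right)^{2} + 5 \left(-4\right)\right) + 0 = \left(4 + 16 - 20\right) + 0 = 0 + 0 = 0$)
$\sqrt{39468 + H{\left(66,-155 \right)}} = \sqrt{39468 + 0} = \sqrt{39468} = 2 \sqrt{9867}$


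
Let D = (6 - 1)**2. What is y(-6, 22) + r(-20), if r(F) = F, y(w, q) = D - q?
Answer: -17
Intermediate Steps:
D = 25 (D = 5**2 = 25)
y(w, q) = 25 - q
y(-6, 22) + r(-20) = (25 - 1*22) - 20 = (25 - 22) - 20 = 3 - 20 = -17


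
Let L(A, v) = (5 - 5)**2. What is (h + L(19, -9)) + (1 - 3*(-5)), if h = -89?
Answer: -73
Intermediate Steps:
L(A, v) = 0 (L(A, v) = 0**2 = 0)
(h + L(19, -9)) + (1 - 3*(-5)) = (-89 + 0) + (1 - 3*(-5)) = -89 + (1 + 15) = -89 + 16 = -73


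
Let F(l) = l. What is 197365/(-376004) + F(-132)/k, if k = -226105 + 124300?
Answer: -607367009/1159972340 ≈ -0.52360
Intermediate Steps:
k = -101805
197365/(-376004) + F(-132)/k = 197365/(-376004) - 132/(-101805) = 197365*(-1/376004) - 132*(-1/101805) = -197365/376004 + 4/3085 = -607367009/1159972340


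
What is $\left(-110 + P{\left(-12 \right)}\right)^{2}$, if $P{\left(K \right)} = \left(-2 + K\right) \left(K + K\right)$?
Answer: $51076$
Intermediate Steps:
$P{\left(K \right)} = 2 K \left(-2 + K\right)$ ($P{\left(K \right)} = \left(-2 + K\right) 2 K = 2 K \left(-2 + K\right)$)
$\left(-110 + P{\left(-12 \right)}\right)^{2} = \left(-110 + 2 \left(-12\right) \left(-2 - 12\right)\right)^{2} = \left(-110 + 2 \left(-12\right) \left(-14\right)\right)^{2} = \left(-110 + 336\right)^{2} = 226^{2} = 51076$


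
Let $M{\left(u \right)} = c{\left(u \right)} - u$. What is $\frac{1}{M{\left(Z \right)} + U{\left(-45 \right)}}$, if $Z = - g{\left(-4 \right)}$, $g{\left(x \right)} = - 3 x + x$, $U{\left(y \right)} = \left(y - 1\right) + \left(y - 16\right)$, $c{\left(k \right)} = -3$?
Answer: $- \frac{1}{102} \approx -0.0098039$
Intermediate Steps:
$U{\left(y \right)} = -17 + 2 y$ ($U{\left(y \right)} = \left(-1 + y\right) + \left(y - 16\right) = \left(-1 + y\right) + \left(-16 + y\right) = -17 + 2 y$)
$g{\left(x \right)} = - 2 x$
$Z = -8$ ($Z = - \left(-2\right) \left(-4\right) = \left(-1\right) 8 = -8$)
$M{\left(u \right)} = -3 - u$
$\frac{1}{M{\left(Z \right)} + U{\left(-45 \right)}} = \frac{1}{\left(-3 - -8\right) + \left(-17 + 2 \left(-45\right)\right)} = \frac{1}{\left(-3 + 8\right) - 107} = \frac{1}{5 - 107} = \frac{1}{-102} = - \frac{1}{102}$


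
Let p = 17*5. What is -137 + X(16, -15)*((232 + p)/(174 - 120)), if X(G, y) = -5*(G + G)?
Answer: -29059/27 ≈ -1076.3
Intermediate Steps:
X(G, y) = -10*G
p = 85
-137 + X(16, -15)*((232 + p)/(174 - 120)) = -137 + (-10*16)*((232 + 85)/(174 - 120)) = -137 - 50720/54 = -137 - 160*317/54 = -137 - 25360/27 = -29059/27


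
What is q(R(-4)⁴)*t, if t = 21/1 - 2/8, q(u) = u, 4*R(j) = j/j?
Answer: 83/1024 ≈ 0.081055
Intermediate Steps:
R(j) = ¼ (R(j) = (j/j)/4 = (¼)*1 = ¼)
t = 83/4 (t = 21*1 - 2*⅛ = 21 - ¼ = 83/4 ≈ 20.750)
q(R(-4)⁴)*t = (¼)⁴*(83/4) = (1/256)*(83/4) = 83/1024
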